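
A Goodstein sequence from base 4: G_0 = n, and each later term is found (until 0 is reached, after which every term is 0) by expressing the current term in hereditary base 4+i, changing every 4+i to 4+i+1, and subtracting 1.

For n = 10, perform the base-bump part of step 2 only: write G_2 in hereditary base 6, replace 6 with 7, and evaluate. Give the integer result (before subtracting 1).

14

i=0: 10 = 2·4 + 2 (b=4); 4→5: 2·5 + 2 = 12; 12−1 = 11
i=1: 11 = 2·5 + 1 (b=5); 5→6: 2·6 + 1 = 13; 13−1 = 12
i=2: 12 = 2·6 (b=6); 6→7: 2·7 = 14; 14−1 = 13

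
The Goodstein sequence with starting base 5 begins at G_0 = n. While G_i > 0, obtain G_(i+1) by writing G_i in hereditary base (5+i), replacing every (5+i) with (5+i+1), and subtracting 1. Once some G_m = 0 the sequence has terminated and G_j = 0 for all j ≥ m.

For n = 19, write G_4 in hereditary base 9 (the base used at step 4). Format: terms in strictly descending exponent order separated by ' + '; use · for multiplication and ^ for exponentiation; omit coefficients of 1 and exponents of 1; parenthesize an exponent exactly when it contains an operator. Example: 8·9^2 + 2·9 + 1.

3·9

i=0: 19 = 3·5 + 4 (b=5); 5→6: 3·6 + 4 = 22; 22−1 = 21
i=1: 21 = 3·6 + 3 (b=6); 6→7: 3·7 + 3 = 24; 24−1 = 23
i=2: 23 = 3·7 + 2 (b=7); 7→8: 3·8 + 2 = 26; 26−1 = 25
i=3: 25 = 3·8 + 1 (b=8); 8→9: 3·9 + 1 = 28; 28−1 = 27
i=4: 27 = 3·9 (b=9); 9→10: 3·10 = 30; 30−1 = 29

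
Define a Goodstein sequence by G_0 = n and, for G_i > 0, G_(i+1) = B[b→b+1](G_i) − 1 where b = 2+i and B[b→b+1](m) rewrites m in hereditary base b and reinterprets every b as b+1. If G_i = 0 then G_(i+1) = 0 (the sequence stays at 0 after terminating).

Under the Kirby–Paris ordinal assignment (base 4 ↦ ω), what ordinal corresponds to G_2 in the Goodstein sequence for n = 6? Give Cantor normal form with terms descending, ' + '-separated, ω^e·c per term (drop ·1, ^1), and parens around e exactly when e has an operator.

[0] 6 ≡ 2^2 + 2 (base 2). Lift 3: 30. −1: 29.
[1] 29 ≡ 3^3 + 2 (base 3). Lift 4: 258. −1: 257.
[2] 257 ≡ 4^4 + 1 (base 4). Lift 5: 3126. −1: 3125.

ω^ω + 1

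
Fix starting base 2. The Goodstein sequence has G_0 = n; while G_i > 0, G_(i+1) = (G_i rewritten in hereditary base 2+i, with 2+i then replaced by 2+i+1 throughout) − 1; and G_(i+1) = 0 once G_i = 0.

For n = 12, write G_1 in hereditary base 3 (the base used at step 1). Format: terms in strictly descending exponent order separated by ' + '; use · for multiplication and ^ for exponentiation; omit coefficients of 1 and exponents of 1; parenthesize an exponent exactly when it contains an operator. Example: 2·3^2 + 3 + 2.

3^(3 + 1) + 2·3^2 + 2·3 + 2

[0] 12 ≡ 2^(2 + 1) + 2^2 (base 2). Lift 3: 108. −1: 107.
[1] 107 ≡ 3^(3 + 1) + 2·3^2 + 2·3 + 2 (base 3). Lift 4: 1066. −1: 1065.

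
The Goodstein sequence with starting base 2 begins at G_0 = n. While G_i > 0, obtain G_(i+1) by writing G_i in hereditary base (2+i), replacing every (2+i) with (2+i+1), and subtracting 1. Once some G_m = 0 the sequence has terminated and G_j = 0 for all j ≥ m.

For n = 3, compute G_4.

step 0: 3 = 2 + 1; sub 3 for 2: 3 + 1; = 4; G_1 = 4−1 = 3
step 1: 3 = 3; sub 4 for 3: 4; = 4; G_2 = 4−1 = 3
step 2: 3 = 3; sub 5 for 4: 3; = 3; G_3 = 3−1 = 2
step 3: 2 = 2; sub 6 for 5: 2; = 2; G_4 = 2−1 = 1
step 4: 1 = 1; sub 7 for 6: 1; = 1; G_5 = 1−1 = 0

1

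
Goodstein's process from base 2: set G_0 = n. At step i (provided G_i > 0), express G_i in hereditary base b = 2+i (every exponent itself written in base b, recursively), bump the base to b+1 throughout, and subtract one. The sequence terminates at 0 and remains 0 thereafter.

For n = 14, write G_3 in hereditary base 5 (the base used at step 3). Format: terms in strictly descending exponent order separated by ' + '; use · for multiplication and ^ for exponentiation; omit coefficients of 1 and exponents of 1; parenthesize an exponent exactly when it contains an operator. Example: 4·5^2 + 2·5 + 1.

5^(5 + 1) + 5^5

[0] 14 ≡ 2^(2 + 1) + 2^2 + 2 (base 2). Lift 3: 111. −1: 110.
[1] 110 ≡ 3^(3 + 1) + 3^3 + 2 (base 3). Lift 4: 1282. −1: 1281.
[2] 1281 ≡ 4^(4 + 1) + 4^4 + 1 (base 4). Lift 5: 18751. −1: 18750.
[3] 18750 ≡ 5^(5 + 1) + 5^5 (base 5). Lift 6: 326592. −1: 326591.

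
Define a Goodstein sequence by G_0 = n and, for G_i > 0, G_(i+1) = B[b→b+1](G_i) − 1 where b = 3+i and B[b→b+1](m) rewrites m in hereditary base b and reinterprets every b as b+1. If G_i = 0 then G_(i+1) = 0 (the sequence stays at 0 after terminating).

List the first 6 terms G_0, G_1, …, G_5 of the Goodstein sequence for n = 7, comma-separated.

[0] 7 ≡ 2·3 + 1 (base 3). Lift 4: 9. −1: 8.
[1] 8 ≡ 2·4 (base 4). Lift 5: 10. −1: 9.
[2] 9 ≡ 5 + 4 (base 5). Lift 6: 10. −1: 9.
[3] 9 ≡ 6 + 3 (base 6). Lift 7: 10. −1: 9.
[4] 9 ≡ 7 + 2 (base 7). Lift 8: 10. −1: 9.

7, 8, 9, 9, 9, 9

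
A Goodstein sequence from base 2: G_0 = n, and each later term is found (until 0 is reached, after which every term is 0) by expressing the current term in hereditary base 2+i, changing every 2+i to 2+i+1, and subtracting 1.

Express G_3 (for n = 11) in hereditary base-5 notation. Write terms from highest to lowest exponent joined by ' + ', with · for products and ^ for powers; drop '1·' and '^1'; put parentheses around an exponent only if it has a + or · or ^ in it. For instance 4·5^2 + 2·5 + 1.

[0] 11 ≡ 2^(2 + 1) + 2 + 1 (base 2). Lift 3: 85. −1: 84.
[1] 84 ≡ 3^(3 + 1) + 3 (base 3). Lift 4: 1028. −1: 1027.
[2] 1027 ≡ 4^(4 + 1) + 3 (base 4). Lift 5: 15628. −1: 15627.
[3] 15627 ≡ 5^(5 + 1) + 2 (base 5). Lift 6: 279938. −1: 279937.

5^(5 + 1) + 2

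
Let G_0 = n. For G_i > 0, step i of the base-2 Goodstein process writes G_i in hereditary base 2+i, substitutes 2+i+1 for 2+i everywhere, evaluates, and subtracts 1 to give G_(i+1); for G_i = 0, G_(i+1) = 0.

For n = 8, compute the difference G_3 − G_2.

[0] 8 ≡ 2^(2 + 1) (base 2). Lift 3: 81. −1: 80.
[1] 80 ≡ 2·3^3 + 2·3^2 + 2·3 + 2 (base 3). Lift 4: 554. −1: 553.
[2] 553 ≡ 2·4^4 + 2·4^2 + 2·4 + 1 (base 4). Lift 5: 6311. −1: 6310.

5757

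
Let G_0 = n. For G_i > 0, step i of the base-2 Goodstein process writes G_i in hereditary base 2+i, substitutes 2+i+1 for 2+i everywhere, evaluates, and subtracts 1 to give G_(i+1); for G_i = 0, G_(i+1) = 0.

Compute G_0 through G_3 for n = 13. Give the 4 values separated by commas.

base 2: 13 = 2^(2 + 1) + 2^2 + 1; at 3: 3^(3 + 1) + 3^3 + 1 = 109; next = 108
base 3: 108 = 3^(3 + 1) + 3^3; at 4: 4^(4 + 1) + 4^4 = 1280; next = 1279
base 4: 1279 = 4^(4 + 1) + 3·4^3 + 3·4^2 + 3·4 + 3; at 5: 5^(5 + 1) + 3·5^3 + 3·5^2 + 3·5 + 3 = 16093; next = 16092

13, 108, 1279, 16092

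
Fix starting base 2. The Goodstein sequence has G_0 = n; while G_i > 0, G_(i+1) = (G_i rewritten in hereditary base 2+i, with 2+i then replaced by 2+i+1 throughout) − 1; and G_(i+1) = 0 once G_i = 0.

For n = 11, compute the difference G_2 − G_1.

step 0: 11 = 2^(2 + 1) + 2 + 1; sub 3 for 2: 3^(3 + 1) + 3 + 1; = 85; G_1 = 85−1 = 84
step 1: 84 = 3^(3 + 1) + 3; sub 4 for 3: 4^(4 + 1) + 4; = 1028; G_2 = 1028−1 = 1027

943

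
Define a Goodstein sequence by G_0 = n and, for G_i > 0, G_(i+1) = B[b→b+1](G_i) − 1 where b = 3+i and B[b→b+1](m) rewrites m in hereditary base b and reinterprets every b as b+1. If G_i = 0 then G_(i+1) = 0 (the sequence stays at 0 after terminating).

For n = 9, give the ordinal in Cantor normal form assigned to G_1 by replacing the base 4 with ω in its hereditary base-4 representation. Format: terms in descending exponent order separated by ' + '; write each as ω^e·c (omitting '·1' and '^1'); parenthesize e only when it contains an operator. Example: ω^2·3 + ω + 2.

ω·3 + 3

step 0: 9 = 3^2; sub 4 for 3: 4^2; = 16; G_1 = 16−1 = 15
step 1: 15 = 3·4 + 3; sub 5 for 4: 3·5 + 3; = 18; G_2 = 18−1 = 17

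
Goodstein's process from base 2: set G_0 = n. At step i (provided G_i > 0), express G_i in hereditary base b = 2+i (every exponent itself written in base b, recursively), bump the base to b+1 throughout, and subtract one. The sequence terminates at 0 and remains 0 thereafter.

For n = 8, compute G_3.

6310

G_0 = 8. HB_2(8) = 2^(2 + 1). Bump = 81. G_1 = 80.
G_1 = 80. HB_3(80) = 2·3^3 + 2·3^2 + 2·3 + 2. Bump = 554. G_2 = 553.
G_2 = 553. HB_4(553) = 2·4^4 + 2·4^2 + 2·4 + 1. Bump = 6311. G_3 = 6310.
G_3 = 6310. HB_5(6310) = 2·5^5 + 2·5^2 + 2·5. Bump = 93396. G_4 = 93395.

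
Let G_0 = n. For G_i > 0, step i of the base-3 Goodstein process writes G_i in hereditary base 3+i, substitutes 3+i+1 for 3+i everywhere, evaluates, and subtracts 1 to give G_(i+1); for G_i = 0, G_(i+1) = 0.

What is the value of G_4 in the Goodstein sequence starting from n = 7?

9

[0] 7 ≡ 2·3 + 1 (base 3). Lift 4: 9. −1: 8.
[1] 8 ≡ 2·4 (base 4). Lift 5: 10. −1: 9.
[2] 9 ≡ 5 + 4 (base 5). Lift 6: 10. −1: 9.
[3] 9 ≡ 6 + 3 (base 6). Lift 7: 10. −1: 9.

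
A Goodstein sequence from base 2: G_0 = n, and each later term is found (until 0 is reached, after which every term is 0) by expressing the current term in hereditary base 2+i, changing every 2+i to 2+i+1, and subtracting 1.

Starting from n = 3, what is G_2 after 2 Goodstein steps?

G_0 = 3. HB_2(3) = 2 + 1. Bump = 4. G_1 = 3.
G_1 = 3. HB_3(3) = 3. Bump = 4. G_2 = 3.
G_2 = 3. HB_4(3) = 3. Bump = 3. G_3 = 2.

3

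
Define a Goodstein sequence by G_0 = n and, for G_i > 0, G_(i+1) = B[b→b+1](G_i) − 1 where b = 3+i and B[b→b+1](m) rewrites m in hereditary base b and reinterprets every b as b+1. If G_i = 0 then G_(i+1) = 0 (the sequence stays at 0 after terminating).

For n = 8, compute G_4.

8 —HB3→ 2·3 + 2 —bump→ 2·4 + 2 = 10 —(−1)→ 9
9 —HB4→ 2·4 + 1 —bump→ 2·5 + 1 = 11 —(−1)→ 10
10 —HB5→ 2·5 —bump→ 2·6 = 12 —(−1)→ 11
11 —HB6→ 6 + 5 —bump→ 7 + 5 = 12 —(−1)→ 11
11 —HB7→ 7 + 4 —bump→ 8 + 4 = 12 —(−1)→ 11

11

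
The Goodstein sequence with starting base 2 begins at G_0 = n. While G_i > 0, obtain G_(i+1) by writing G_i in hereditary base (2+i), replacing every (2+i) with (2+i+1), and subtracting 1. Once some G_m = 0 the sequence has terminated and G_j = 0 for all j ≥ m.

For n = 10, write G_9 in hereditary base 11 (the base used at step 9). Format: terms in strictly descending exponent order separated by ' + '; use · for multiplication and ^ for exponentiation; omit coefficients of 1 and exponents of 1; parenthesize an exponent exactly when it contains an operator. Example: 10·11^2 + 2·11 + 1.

5·11^11 + 5·11^5 + 5·11^4 + 5·11^3 + 5·11^2 + 5·11

step 0: 10 = 2^(2 + 1) + 2; sub 3 for 2: 3^(3 + 1) + 3; = 84; G_1 = 84−1 = 83
step 1: 83 = 3^(3 + 1) + 2; sub 4 for 3: 4^(4 + 1) + 2; = 1026; G_2 = 1026−1 = 1025
step 2: 1025 = 4^(4 + 1) + 1; sub 5 for 4: 5^(5 + 1) + 1; = 15626; G_3 = 15626−1 = 15625
step 3: 15625 = 5^(5 + 1); sub 6 for 5: 6^(6 + 1); = 279936; G_4 = 279936−1 = 279935
step 4: 279935 = 5·6^6 + 5·6^5 + 5·6^4 + 5·6^3 + 5·6^2 + 5·6 + 5; sub 7 for 6: 5·7^7 + 5·7^5 + 5·7^4 + 5·7^3 + 5·7^2 + 5·7 + 5; = 4215755; G_5 = 4215755−1 = 4215754
step 5: 4215754 = 5·7^7 + 5·7^5 + 5·7^4 + 5·7^3 + 5·7^2 + 5·7 + 4; sub 8 for 7: 5·8^8 + 5·8^5 + 5·8^4 + 5·8^3 + 5·8^2 + 5·8 + 4; = 84073324; G_6 = 84073324−1 = 84073323
step 6: 84073323 = 5·8^8 + 5·8^5 + 5·8^4 + 5·8^3 + 5·8^2 + 5·8 + 3; sub 9 for 8: 5·9^9 + 5·9^5 + 5·9^4 + 5·9^3 + 5·9^2 + 5·9 + 3; = 1937434593; G_7 = 1937434593−1 = 1937434592
step 7: 1937434592 = 5·9^9 + 5·9^5 + 5·9^4 + 5·9^3 + 5·9^2 + 5·9 + 2; sub 10 for 9: 5·10^10 + 5·10^5 + 5·10^4 + 5·10^3 + 5·10^2 + 5·10 + 2; = 50000555552; G_8 = 50000555552−1 = 50000555551
step 8: 50000555551 = 5·10^10 + 5·10^5 + 5·10^4 + 5·10^3 + 5·10^2 + 5·10 + 1; sub 11 for 10: 5·11^11 + 5·11^5 + 5·11^4 + 5·11^3 + 5·11^2 + 5·11 + 1; = 1426559238831; G_9 = 1426559238831−1 = 1426559238830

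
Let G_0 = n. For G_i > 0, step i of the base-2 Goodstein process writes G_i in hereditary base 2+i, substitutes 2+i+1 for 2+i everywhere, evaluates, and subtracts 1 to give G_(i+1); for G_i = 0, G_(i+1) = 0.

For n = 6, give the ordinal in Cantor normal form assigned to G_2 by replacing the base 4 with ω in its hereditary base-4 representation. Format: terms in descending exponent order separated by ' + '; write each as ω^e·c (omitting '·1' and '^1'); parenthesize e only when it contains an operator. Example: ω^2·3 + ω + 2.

ω^ω + 1

i=0: 6 = 2^2 + 2 (b=2); 2→3: 3^3 + 3 = 30; 30−1 = 29
i=1: 29 = 3^3 + 2 (b=3); 3→4: 4^4 + 2 = 258; 258−1 = 257
i=2: 257 = 4^4 + 1 (b=4); 4→5: 5^5 + 1 = 3126; 3126−1 = 3125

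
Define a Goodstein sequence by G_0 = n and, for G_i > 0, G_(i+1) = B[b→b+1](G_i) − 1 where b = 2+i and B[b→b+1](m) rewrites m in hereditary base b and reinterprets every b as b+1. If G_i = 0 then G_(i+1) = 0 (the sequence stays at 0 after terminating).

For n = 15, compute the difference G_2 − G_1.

base 2: 15 = 2^(2 + 1) + 2^2 + 2 + 1; at 3: 3^(3 + 1) + 3^3 + 3 + 1 = 112; next = 111
base 3: 111 = 3^(3 + 1) + 3^3 + 3; at 4: 4^(4 + 1) + 4^4 + 4 = 1284; next = 1283

1172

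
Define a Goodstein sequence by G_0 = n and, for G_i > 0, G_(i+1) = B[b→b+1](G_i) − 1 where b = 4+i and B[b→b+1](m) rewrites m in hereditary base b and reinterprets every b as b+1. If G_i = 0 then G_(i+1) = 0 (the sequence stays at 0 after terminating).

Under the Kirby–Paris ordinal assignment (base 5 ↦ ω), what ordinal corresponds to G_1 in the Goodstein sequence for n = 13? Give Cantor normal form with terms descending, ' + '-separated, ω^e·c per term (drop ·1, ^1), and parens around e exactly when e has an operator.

ω·3

(0) 13|_4 = 3·4 + 1 ↦ 3·5 + 1|_5 = 16 ⇒ 15
(1) 15|_5 = 3·5 ↦ 3·6|_6 = 18 ⇒ 17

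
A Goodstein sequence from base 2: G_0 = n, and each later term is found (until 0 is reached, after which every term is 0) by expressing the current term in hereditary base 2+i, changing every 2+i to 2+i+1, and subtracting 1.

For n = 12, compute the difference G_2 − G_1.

958

base 2: 12 = 2^(2 + 1) + 2^2; at 3: 3^(3 + 1) + 3^3 = 108; next = 107
base 3: 107 = 3^(3 + 1) + 2·3^2 + 2·3 + 2; at 4: 4^(4 + 1) + 2·4^2 + 2·4 + 2 = 1066; next = 1065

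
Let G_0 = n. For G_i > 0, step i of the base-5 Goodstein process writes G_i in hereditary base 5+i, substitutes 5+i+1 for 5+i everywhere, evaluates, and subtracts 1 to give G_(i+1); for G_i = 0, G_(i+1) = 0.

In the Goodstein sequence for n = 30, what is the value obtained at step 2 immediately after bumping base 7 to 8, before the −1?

68

(0) 30|_5 = 5^2 + 5 ↦ 6^2 + 6|_6 = 42 ⇒ 41
(1) 41|_6 = 6^2 + 5 ↦ 7^2 + 5|_7 = 54 ⇒ 53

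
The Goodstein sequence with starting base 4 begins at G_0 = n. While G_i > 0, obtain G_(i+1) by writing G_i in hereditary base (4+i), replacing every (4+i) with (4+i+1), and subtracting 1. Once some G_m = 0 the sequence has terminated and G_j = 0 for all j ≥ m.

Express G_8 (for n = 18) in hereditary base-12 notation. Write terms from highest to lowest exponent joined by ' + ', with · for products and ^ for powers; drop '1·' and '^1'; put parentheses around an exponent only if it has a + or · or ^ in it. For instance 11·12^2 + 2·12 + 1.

6·12 + 1

base 4: 18 = 4^2 + 2; at 5: 5^2 + 2 = 27; next = 26
base 5: 26 = 5^2 + 1; at 6: 6^2 + 1 = 37; next = 36
base 6: 36 = 6^2; at 7: 7^2 = 49; next = 48
base 7: 48 = 6·7 + 6; at 8: 6·8 + 6 = 54; next = 53
base 8: 53 = 6·8 + 5; at 9: 6·9 + 5 = 59; next = 58
base 9: 58 = 6·9 + 4; at 10: 6·10 + 4 = 64; next = 63
base 10: 63 = 6·10 + 3; at 11: 6·11 + 3 = 69; next = 68
base 11: 68 = 6·11 + 2; at 12: 6·12 + 2 = 74; next = 73
base 12: 73 = 6·12 + 1; at 13: 6·13 + 1 = 79; next = 78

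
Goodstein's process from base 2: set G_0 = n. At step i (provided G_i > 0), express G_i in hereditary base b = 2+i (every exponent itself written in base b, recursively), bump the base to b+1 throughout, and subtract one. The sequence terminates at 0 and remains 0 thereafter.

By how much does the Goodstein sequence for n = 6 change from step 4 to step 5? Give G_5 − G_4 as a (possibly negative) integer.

G_0=6  [base 2] 2^2 + 2  →[2↦3]→  3^3 + 3 = 30  −1 ⇒ G_1=29
G_1=29  [base 3] 3^3 + 2  →[3↦4]→  4^4 + 2 = 258  −1 ⇒ G_2=257
G_2=257  [base 4] 4^4 + 1  →[4↦5]→  5^5 + 1 = 3126  −1 ⇒ G_3=3125
G_3=3125  [base 5] 5^5  →[5↦6]→  6^6 = 46656  −1 ⇒ G_4=46655
G_4=46655  [base 6] 5·6^5 + 5·6^4 + 5·6^3 + 5·6^2 + 5·6 + 5  →[6↦7]→  5·7^5 + 5·7^4 + 5·7^3 + 5·7^2 + 5·7 + 5 = 98040  −1 ⇒ G_5=98039

51384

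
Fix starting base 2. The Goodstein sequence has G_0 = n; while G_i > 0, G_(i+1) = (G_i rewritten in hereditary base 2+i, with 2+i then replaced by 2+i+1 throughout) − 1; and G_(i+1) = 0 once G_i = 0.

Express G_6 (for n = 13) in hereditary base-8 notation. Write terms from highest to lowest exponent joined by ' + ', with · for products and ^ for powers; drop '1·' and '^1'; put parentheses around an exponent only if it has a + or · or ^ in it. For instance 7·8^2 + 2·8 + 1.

G_0=13  [base 2] 2^(2 + 1) + 2^2 + 1  →[2↦3]→  3^(3 + 1) + 3^3 + 1 = 109  −1 ⇒ G_1=108
G_1=108  [base 3] 3^(3 + 1) + 3^3  →[3↦4]→  4^(4 + 1) + 4^4 = 1280  −1 ⇒ G_2=1279
G_2=1279  [base 4] 4^(4 + 1) + 3·4^3 + 3·4^2 + 3·4 + 3  →[4↦5]→  5^(5 + 1) + 3·5^3 + 3·5^2 + 3·5 + 3 = 16093  −1 ⇒ G_3=16092
G_3=16092  [base 5] 5^(5 + 1) + 3·5^3 + 3·5^2 + 3·5 + 2  →[5↦6]→  6^(6 + 1) + 3·6^3 + 3·6^2 + 3·6 + 2 = 280712  −1 ⇒ G_4=280711
G_4=280711  [base 6] 6^(6 + 1) + 3·6^3 + 3·6^2 + 3·6 + 1  →[6↦7]→  7^(7 + 1) + 3·7^3 + 3·7^2 + 3·7 + 1 = 5765999  −1 ⇒ G_5=5765998
G_5=5765998  [base 7] 7^(7 + 1) + 3·7^3 + 3·7^2 + 3·7  →[7↦8]→  8^(8 + 1) + 3·8^3 + 3·8^2 + 3·8 = 134219480  −1 ⇒ G_6=134219479
G_6=134219479  [base 8] 8^(8 + 1) + 3·8^3 + 3·8^2 + 2·8 + 7  →[8↦9]→  9^(9 + 1) + 3·9^3 + 3·9^2 + 2·9 + 7 = 3486786856  −1 ⇒ G_7=3486786855

8^(8 + 1) + 3·8^3 + 3·8^2 + 2·8 + 7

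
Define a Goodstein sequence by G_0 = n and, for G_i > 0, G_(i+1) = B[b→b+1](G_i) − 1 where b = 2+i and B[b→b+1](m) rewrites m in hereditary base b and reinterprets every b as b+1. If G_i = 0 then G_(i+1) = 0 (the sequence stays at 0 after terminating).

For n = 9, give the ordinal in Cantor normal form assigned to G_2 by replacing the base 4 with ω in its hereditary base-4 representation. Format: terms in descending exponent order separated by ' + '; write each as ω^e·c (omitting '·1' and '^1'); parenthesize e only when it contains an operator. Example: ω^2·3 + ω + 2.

(0) 9|_2 = 2^(2 + 1) + 1 ↦ 3^(3 + 1) + 1|_3 = 82 ⇒ 81
(1) 81|_3 = 3^(3 + 1) ↦ 4^(4 + 1)|_4 = 1024 ⇒ 1023
(2) 1023|_4 = 3·4^4 + 3·4^3 + 3·4^2 + 3·4 + 3 ↦ 3·5^5 + 3·5^3 + 3·5^2 + 3·5 + 3|_5 = 9843 ⇒ 9842

ω^ω·3 + ω^3·3 + ω^2·3 + ω·3 + 3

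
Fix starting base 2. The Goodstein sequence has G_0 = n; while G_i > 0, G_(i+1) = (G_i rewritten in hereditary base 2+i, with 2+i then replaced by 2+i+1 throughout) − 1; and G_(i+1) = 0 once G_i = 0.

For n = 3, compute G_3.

(0) 3|_2 = 2 + 1 ↦ 3 + 1|_3 = 4 ⇒ 3
(1) 3|_3 = 3 ↦ 4|_4 = 4 ⇒ 3
(2) 3|_4 = 3 ↦ 3|_5 = 3 ⇒ 2
(3) 2|_5 = 2 ↦ 2|_6 = 2 ⇒ 1

2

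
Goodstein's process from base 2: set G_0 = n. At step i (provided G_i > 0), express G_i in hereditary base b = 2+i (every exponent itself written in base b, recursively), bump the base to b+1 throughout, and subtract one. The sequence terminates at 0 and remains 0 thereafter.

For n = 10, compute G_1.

83

G_0 = 10. HB_2(10) = 2^(2 + 1) + 2. Bump = 84. G_1 = 83.
G_1 = 83. HB_3(83) = 3^(3 + 1) + 2. Bump = 1026. G_2 = 1025.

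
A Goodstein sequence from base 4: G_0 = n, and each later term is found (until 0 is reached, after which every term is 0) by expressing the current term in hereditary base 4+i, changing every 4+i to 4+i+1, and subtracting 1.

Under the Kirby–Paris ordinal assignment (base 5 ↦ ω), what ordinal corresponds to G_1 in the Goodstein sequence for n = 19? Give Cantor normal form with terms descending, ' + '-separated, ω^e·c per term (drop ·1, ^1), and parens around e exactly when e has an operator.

ω^2 + 2

G_0=19  [base 4] 4^2 + 3  →[4↦5]→  5^2 + 3 = 28  −1 ⇒ G_1=27
G_1=27  [base 5] 5^2 + 2  →[5↦6]→  6^2 + 2 = 38  −1 ⇒ G_2=37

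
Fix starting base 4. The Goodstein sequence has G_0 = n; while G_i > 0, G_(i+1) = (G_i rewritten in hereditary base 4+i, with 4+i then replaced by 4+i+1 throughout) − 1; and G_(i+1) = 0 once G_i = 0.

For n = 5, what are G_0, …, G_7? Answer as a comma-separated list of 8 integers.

5, 5, 5, 4, 3, 2, 1, 0

[0] 5 ≡ 4 + 1 (base 4). Lift 5: 6. −1: 5.
[1] 5 ≡ 5 (base 5). Lift 6: 6. −1: 5.
[2] 5 ≡ 5 (base 6). Lift 7: 5. −1: 4.
[3] 4 ≡ 4 (base 7). Lift 8: 4. −1: 3.
[4] 3 ≡ 3 (base 8). Lift 9: 3. −1: 2.
[5] 2 ≡ 2 (base 9). Lift 10: 2. −1: 1.
[6] 1 ≡ 1 (base 10). Lift 11: 1. −1: 0.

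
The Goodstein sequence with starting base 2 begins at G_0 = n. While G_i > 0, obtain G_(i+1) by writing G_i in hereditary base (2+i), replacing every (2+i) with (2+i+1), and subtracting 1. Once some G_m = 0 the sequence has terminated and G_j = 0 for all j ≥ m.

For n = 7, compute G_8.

base 2: 7 = 2^2 + 2 + 1; at 3: 3^3 + 3 + 1 = 31; next = 30
base 3: 30 = 3^3 + 3; at 4: 4^4 + 4 = 260; next = 259
base 4: 259 = 4^4 + 3; at 5: 5^5 + 3 = 3128; next = 3127
base 5: 3127 = 5^5 + 2; at 6: 6^6 + 2 = 46658; next = 46657
base 6: 46657 = 6^6 + 1; at 7: 7^7 + 1 = 823544; next = 823543
base 7: 823543 = 7^7; at 8: 8^8 = 16777216; next = 16777215
base 8: 16777215 = 7·8^7 + 7·8^6 + 7·8^5 + 7·8^4 + 7·8^3 + 7·8^2 + 7·8 + 7; at 9: 7·9^7 + 7·9^6 + 7·9^5 + 7·9^4 + 7·9^3 + 7·9^2 + 7·9 + 7 = 37665880; next = 37665879
base 9: 37665879 = 7·9^7 + 7·9^6 + 7·9^5 + 7·9^4 + 7·9^3 + 7·9^2 + 7·9 + 6; at 10: 7·10^7 + 7·10^6 + 7·10^5 + 7·10^4 + 7·10^3 + 7·10^2 + 7·10 + 6 = 77777776; next = 77777775

77777775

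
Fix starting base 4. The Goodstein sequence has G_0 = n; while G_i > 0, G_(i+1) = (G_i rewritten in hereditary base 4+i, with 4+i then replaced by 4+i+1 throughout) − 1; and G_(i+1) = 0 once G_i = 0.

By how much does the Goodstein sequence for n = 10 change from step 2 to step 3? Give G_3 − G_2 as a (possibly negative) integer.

[0] 10 ≡ 2·4 + 2 (base 4). Lift 5: 12. −1: 11.
[1] 11 ≡ 2·5 + 1 (base 5). Lift 6: 13. −1: 12.
[2] 12 ≡ 2·6 (base 6). Lift 7: 14. −1: 13.

1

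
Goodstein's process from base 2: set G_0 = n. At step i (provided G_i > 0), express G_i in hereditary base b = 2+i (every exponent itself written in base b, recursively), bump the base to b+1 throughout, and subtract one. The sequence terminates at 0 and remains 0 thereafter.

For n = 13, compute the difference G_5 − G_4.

i=0: 13 = 2^(2 + 1) + 2^2 + 1 (b=2); 2→3: 3^(3 + 1) + 3^3 + 1 = 109; 109−1 = 108
i=1: 108 = 3^(3 + 1) + 3^3 (b=3); 3→4: 4^(4 + 1) + 4^4 = 1280; 1280−1 = 1279
i=2: 1279 = 4^(4 + 1) + 3·4^3 + 3·4^2 + 3·4 + 3 (b=4); 4→5: 5^(5 + 1) + 3·5^3 + 3·5^2 + 3·5 + 3 = 16093; 16093−1 = 16092
i=3: 16092 = 5^(5 + 1) + 3·5^3 + 3·5^2 + 3·5 + 2 (b=5); 5→6: 6^(6 + 1) + 3·6^3 + 3·6^2 + 3·6 + 2 = 280712; 280712−1 = 280711
i=4: 280711 = 6^(6 + 1) + 3·6^3 + 3·6^2 + 3·6 + 1 (b=6); 6→7: 7^(7 + 1) + 3·7^3 + 3·7^2 + 3·7 + 1 = 5765999; 5765999−1 = 5765998

5485287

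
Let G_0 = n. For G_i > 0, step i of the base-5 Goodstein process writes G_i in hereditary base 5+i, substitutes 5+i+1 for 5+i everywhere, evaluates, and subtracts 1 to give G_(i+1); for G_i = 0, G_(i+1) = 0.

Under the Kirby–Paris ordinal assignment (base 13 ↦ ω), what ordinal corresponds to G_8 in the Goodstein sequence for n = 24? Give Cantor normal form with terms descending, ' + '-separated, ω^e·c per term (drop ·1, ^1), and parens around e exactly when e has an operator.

G_0=24  [base 5] 4·5 + 4  →[5↦6]→  4·6 + 4 = 28  −1 ⇒ G_1=27
G_1=27  [base 6] 4·6 + 3  →[6↦7]→  4·7 + 3 = 31  −1 ⇒ G_2=30
G_2=30  [base 7] 4·7 + 2  →[7↦8]→  4·8 + 2 = 34  −1 ⇒ G_3=33
G_3=33  [base 8] 4·8 + 1  →[8↦9]→  4·9 + 1 = 37  −1 ⇒ G_4=36
G_4=36  [base 9] 4·9  →[9↦10]→  4·10 = 40  −1 ⇒ G_5=39
G_5=39  [base 10] 3·10 + 9  →[10↦11]→  3·11 + 9 = 42  −1 ⇒ G_6=41
G_6=41  [base 11] 3·11 + 8  →[11↦12]→  3·12 + 8 = 44  −1 ⇒ G_7=43
G_7=43  [base 12] 3·12 + 7  →[12↦13]→  3·13 + 7 = 46  −1 ⇒ G_8=45

ω·3 + 6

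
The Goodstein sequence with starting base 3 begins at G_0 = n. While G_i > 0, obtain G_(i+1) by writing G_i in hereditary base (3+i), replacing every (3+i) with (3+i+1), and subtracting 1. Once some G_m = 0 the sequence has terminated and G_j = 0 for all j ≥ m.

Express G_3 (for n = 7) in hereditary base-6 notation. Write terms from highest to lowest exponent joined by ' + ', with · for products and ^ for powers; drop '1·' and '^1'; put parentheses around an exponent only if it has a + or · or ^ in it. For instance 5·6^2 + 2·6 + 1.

6 + 3

G_0=7  [base 3] 2·3 + 1  →[3↦4]→  2·4 + 1 = 9  −1 ⇒ G_1=8
G_1=8  [base 4] 2·4  →[4↦5]→  2·5 = 10  −1 ⇒ G_2=9
G_2=9  [base 5] 5 + 4  →[5↦6]→  6 + 4 = 10  −1 ⇒ G_3=9
G_3=9  [base 6] 6 + 3  →[6↦7]→  7 + 3 = 10  −1 ⇒ G_4=9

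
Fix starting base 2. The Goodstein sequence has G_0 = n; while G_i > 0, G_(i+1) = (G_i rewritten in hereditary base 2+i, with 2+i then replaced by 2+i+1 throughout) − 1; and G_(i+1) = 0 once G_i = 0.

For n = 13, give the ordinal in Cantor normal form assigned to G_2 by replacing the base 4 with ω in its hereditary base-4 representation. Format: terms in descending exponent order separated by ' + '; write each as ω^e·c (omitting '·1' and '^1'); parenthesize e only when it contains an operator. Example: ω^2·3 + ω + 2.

ω^(ω + 1) + ω^3·3 + ω^2·3 + ω·3 + 3

13 —HB2→ 2^(2 + 1) + 2^2 + 1 —bump→ 3^(3 + 1) + 3^3 + 1 = 109 —(−1)→ 108
108 —HB3→ 3^(3 + 1) + 3^3 —bump→ 4^(4 + 1) + 4^4 = 1280 —(−1)→ 1279
1279 —HB4→ 4^(4 + 1) + 3·4^3 + 3·4^2 + 3·4 + 3 —bump→ 5^(5 + 1) + 3·5^3 + 3·5^2 + 3·5 + 3 = 16093 —(−1)→ 16092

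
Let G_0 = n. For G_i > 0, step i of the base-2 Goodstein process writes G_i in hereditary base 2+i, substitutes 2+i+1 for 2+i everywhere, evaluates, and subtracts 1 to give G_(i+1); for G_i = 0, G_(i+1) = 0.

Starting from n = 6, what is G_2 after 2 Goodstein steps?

G_0 = 6. HB_2(6) = 2^2 + 2. Bump = 30. G_1 = 29.
G_1 = 29. HB_3(29) = 3^3 + 2. Bump = 258. G_2 = 257.

257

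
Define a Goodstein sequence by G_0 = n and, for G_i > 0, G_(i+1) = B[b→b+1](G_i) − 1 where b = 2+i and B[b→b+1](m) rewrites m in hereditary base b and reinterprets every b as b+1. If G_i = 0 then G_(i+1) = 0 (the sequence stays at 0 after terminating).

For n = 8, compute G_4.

base 2: 8 = 2^(2 + 1); at 3: 3^(3 + 1) = 81; next = 80
base 3: 80 = 2·3^3 + 2·3^2 + 2·3 + 2; at 4: 2·4^4 + 2·4^2 + 2·4 + 2 = 554; next = 553
base 4: 553 = 2·4^4 + 2·4^2 + 2·4 + 1; at 5: 2·5^5 + 2·5^2 + 2·5 + 1 = 6311; next = 6310
base 5: 6310 = 2·5^5 + 2·5^2 + 2·5; at 6: 2·6^6 + 2·6^2 + 2·6 = 93396; next = 93395
base 6: 93395 = 2·6^6 + 2·6^2 + 6 + 5; at 7: 2·7^7 + 2·7^2 + 7 + 5 = 1647196; next = 1647195

93395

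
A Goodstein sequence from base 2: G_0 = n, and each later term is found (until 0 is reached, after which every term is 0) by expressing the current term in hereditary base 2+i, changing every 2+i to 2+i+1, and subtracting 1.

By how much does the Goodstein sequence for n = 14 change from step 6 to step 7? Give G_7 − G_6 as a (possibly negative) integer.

3352711577

14 —HB2→ 2^(2 + 1) + 2^2 + 2 —bump→ 3^(3 + 1) + 3^3 + 3 = 111 —(−1)→ 110
110 —HB3→ 3^(3 + 1) + 3^3 + 2 —bump→ 4^(4 + 1) + 4^4 + 2 = 1282 —(−1)→ 1281
1281 —HB4→ 4^(4 + 1) + 4^4 + 1 —bump→ 5^(5 + 1) + 5^5 + 1 = 18751 —(−1)→ 18750
18750 —HB5→ 5^(5 + 1) + 5^5 —bump→ 6^(6 + 1) + 6^6 = 326592 —(−1)→ 326591
326591 —HB6→ 6^(6 + 1) + 5·6^5 + 5·6^4 + 5·6^3 + 5·6^2 + 5·6 + 5 —bump→ 7^(7 + 1) + 5·7^5 + 5·7^4 + 5·7^3 + 5·7^2 + 5·7 + 5 = 5862841 —(−1)→ 5862840
5862840 —HB7→ 7^(7 + 1) + 5·7^5 + 5·7^4 + 5·7^3 + 5·7^2 + 5·7 + 4 —bump→ 8^(8 + 1) + 5·8^5 + 5·8^4 + 5·8^3 + 5·8^2 + 5·8 + 4 = 134404972 —(−1)→ 134404971
134404971 —HB8→ 8^(8 + 1) + 5·8^5 + 5·8^4 + 5·8^3 + 5·8^2 + 5·8 + 3 —bump→ 9^(9 + 1) + 5·9^5 + 5·9^4 + 5·9^3 + 5·9^2 + 5·9 + 3 = 3487116549 —(−1)→ 3487116548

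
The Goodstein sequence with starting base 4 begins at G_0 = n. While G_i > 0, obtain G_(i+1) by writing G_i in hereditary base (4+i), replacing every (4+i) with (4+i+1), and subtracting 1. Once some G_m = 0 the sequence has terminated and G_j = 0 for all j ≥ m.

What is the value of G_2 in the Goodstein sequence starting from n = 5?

5

i=0: 5 = 4 + 1 (b=4); 4→5: 5 + 1 = 6; 6−1 = 5
i=1: 5 = 5 (b=5); 5→6: 6 = 6; 6−1 = 5
i=2: 5 = 5 (b=6); 6→7: 5 = 5; 5−1 = 4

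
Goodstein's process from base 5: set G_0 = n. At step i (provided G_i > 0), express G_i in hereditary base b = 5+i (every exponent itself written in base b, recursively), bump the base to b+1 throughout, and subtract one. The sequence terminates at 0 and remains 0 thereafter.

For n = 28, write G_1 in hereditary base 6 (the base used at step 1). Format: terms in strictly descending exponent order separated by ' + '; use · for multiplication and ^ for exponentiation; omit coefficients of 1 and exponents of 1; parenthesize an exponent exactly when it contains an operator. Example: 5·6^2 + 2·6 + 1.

6^2 + 2

i=0: 28 = 5^2 + 3 (b=5); 5→6: 6^2 + 3 = 39; 39−1 = 38
i=1: 38 = 6^2 + 2 (b=6); 6→7: 7^2 + 2 = 51; 51−1 = 50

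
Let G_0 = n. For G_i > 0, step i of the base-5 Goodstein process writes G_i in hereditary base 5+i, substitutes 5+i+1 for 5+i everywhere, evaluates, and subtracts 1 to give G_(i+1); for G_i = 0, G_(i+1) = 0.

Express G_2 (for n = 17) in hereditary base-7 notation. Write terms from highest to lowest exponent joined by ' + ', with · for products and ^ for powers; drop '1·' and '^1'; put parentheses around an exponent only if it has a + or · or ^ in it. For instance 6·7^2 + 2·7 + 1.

base 5: 17 = 3·5 + 2; at 6: 3·6 + 2 = 20; next = 19
base 6: 19 = 3·6 + 1; at 7: 3·7 + 1 = 22; next = 21
base 7: 21 = 3·7; at 8: 3·8 = 24; next = 23

3·7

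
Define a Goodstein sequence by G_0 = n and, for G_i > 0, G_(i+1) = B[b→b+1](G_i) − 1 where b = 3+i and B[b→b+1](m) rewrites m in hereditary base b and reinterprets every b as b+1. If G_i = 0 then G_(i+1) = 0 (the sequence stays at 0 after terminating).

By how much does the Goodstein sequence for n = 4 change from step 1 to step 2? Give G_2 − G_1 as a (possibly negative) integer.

0

G_0 = 4. HB_3(4) = 3 + 1. Bump = 5. G_1 = 4.
G_1 = 4. HB_4(4) = 4. Bump = 5. G_2 = 4.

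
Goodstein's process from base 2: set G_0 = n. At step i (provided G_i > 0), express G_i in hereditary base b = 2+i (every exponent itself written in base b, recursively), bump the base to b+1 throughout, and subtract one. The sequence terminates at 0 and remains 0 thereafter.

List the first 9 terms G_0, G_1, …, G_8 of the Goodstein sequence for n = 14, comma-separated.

14, 110, 1281, 18750, 326591, 5862840, 134404971, 3487116548, 100000555551

(0) 14|_2 = 2^(2 + 1) + 2^2 + 2 ↦ 3^(3 + 1) + 3^3 + 3|_3 = 111 ⇒ 110
(1) 110|_3 = 3^(3 + 1) + 3^3 + 2 ↦ 4^(4 + 1) + 4^4 + 2|_4 = 1282 ⇒ 1281
(2) 1281|_4 = 4^(4 + 1) + 4^4 + 1 ↦ 5^(5 + 1) + 5^5 + 1|_5 = 18751 ⇒ 18750
(3) 18750|_5 = 5^(5 + 1) + 5^5 ↦ 6^(6 + 1) + 6^6|_6 = 326592 ⇒ 326591
(4) 326591|_6 = 6^(6 + 1) + 5·6^5 + 5·6^4 + 5·6^3 + 5·6^2 + 5·6 + 5 ↦ 7^(7 + 1) + 5·7^5 + 5·7^4 + 5·7^3 + 5·7^2 + 5·7 + 5|_7 = 5862841 ⇒ 5862840
(5) 5862840|_7 = 7^(7 + 1) + 5·7^5 + 5·7^4 + 5·7^3 + 5·7^2 + 5·7 + 4 ↦ 8^(8 + 1) + 5·8^5 + 5·8^4 + 5·8^3 + 5·8^2 + 5·8 + 4|_8 = 134404972 ⇒ 134404971
(6) 134404971|_8 = 8^(8 + 1) + 5·8^5 + 5·8^4 + 5·8^3 + 5·8^2 + 5·8 + 3 ↦ 9^(9 + 1) + 5·9^5 + 5·9^4 + 5·9^3 + 5·9^2 + 5·9 + 3|_9 = 3487116549 ⇒ 3487116548
(7) 3487116548|_9 = 9^(9 + 1) + 5·9^5 + 5·9^4 + 5·9^3 + 5·9^2 + 5·9 + 2 ↦ 10^(10 + 1) + 5·10^5 + 5·10^4 + 5·10^3 + 5·10^2 + 5·10 + 2|_10 = 100000555552 ⇒ 100000555551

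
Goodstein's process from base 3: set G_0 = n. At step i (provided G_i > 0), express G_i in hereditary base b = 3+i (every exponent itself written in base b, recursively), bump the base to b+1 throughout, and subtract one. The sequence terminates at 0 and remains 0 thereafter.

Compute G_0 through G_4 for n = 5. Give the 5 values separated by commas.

5, 5, 5, 5, 4

base 3: 5 = 3 + 2; at 4: 4 + 2 = 6; next = 5
base 4: 5 = 4 + 1; at 5: 5 + 1 = 6; next = 5
base 5: 5 = 5; at 6: 6 = 6; next = 5
base 6: 5 = 5; at 7: 5 = 5; next = 4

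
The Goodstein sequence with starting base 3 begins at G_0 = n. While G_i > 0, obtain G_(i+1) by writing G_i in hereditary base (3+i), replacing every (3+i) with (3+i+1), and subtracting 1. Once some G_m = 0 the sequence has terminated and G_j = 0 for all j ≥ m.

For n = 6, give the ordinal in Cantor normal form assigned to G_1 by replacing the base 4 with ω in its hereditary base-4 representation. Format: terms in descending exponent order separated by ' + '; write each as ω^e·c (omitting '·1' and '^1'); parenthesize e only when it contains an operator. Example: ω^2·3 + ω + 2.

base 3: 6 = 2·3; at 4: 2·4 = 8; next = 7
base 4: 7 = 4 + 3; at 5: 5 + 3 = 8; next = 7

ω + 3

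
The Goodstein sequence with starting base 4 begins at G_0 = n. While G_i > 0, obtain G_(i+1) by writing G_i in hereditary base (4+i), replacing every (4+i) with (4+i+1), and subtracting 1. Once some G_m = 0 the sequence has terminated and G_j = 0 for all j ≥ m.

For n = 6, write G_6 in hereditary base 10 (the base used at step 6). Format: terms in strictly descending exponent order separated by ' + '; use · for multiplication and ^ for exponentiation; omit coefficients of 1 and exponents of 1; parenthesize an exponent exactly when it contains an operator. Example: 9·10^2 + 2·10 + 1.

3

G_0=6  [base 4] 4 + 2  →[4↦5]→  5 + 2 = 7  −1 ⇒ G_1=6
G_1=6  [base 5] 5 + 1  →[5↦6]→  6 + 1 = 7  −1 ⇒ G_2=6
G_2=6  [base 6] 6  →[6↦7]→  7 = 7  −1 ⇒ G_3=6
G_3=6  [base 7] 6  →[7↦8]→  6 = 6  −1 ⇒ G_4=5
G_4=5  [base 8] 5  →[8↦9]→  5 = 5  −1 ⇒ G_5=4
G_5=4  [base 9] 4  →[9↦10]→  4 = 4  −1 ⇒ G_6=3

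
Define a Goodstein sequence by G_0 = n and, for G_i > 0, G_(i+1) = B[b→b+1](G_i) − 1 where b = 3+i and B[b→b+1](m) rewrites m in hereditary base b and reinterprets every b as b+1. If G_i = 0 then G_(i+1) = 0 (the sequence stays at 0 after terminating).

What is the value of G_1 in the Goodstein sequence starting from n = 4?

4

4 —HB3→ 3 + 1 —bump→ 4 + 1 = 5 —(−1)→ 4
4 —HB4→ 4 —bump→ 5 = 5 —(−1)→ 4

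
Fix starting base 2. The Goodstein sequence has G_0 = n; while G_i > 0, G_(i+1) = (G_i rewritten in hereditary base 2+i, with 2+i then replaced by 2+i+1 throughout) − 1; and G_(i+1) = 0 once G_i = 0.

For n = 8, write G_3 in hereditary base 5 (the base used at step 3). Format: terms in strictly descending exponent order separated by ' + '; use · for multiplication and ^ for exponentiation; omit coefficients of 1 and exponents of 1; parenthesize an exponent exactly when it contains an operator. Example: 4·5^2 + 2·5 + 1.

2·5^5 + 2·5^2 + 2·5

step 0: 8 = 2^(2 + 1); sub 3 for 2: 3^(3 + 1); = 81; G_1 = 81−1 = 80
step 1: 80 = 2·3^3 + 2·3^2 + 2·3 + 2; sub 4 for 3: 2·4^4 + 2·4^2 + 2·4 + 2; = 554; G_2 = 554−1 = 553
step 2: 553 = 2·4^4 + 2·4^2 + 2·4 + 1; sub 5 for 4: 2·5^5 + 2·5^2 + 2·5 + 1; = 6311; G_3 = 6311−1 = 6310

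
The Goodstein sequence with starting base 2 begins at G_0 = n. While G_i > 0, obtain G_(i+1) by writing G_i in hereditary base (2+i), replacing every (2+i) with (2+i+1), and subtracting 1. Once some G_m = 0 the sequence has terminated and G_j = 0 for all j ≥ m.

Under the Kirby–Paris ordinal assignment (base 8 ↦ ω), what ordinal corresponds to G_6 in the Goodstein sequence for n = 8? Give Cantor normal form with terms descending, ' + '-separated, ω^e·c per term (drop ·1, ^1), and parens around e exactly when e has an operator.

ω^ω·2 + ω^2·2 + ω + 3

G_0 = 8. HB_2(8) = 2^(2 + 1). Bump = 81. G_1 = 80.
G_1 = 80. HB_3(80) = 2·3^3 + 2·3^2 + 2·3 + 2. Bump = 554. G_2 = 553.
G_2 = 553. HB_4(553) = 2·4^4 + 2·4^2 + 2·4 + 1. Bump = 6311. G_3 = 6310.
G_3 = 6310. HB_5(6310) = 2·5^5 + 2·5^2 + 2·5. Bump = 93396. G_4 = 93395.
G_4 = 93395. HB_6(93395) = 2·6^6 + 2·6^2 + 6 + 5. Bump = 1647196. G_5 = 1647195.
G_5 = 1647195. HB_7(1647195) = 2·7^7 + 2·7^2 + 7 + 4. Bump = 33554572. G_6 = 33554571.
G_6 = 33554571. HB_8(33554571) = 2·8^8 + 2·8^2 + 8 + 3. Bump = 774841152. G_7 = 774841151.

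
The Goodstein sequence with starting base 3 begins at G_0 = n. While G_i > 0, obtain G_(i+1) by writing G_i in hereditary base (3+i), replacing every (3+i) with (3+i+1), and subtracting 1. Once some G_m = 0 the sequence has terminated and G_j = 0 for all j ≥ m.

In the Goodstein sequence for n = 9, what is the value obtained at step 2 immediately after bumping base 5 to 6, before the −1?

G_0=9  [base 3] 3^2  →[3↦4]→  4^2 = 16  −1 ⇒ G_1=15
G_1=15  [base 4] 3·4 + 3  →[4↦5]→  3·5 + 3 = 18  −1 ⇒ G_2=17
G_2=17  [base 5] 3·5 + 2  →[5↦6]→  3·6 + 2 = 20  −1 ⇒ G_3=19

20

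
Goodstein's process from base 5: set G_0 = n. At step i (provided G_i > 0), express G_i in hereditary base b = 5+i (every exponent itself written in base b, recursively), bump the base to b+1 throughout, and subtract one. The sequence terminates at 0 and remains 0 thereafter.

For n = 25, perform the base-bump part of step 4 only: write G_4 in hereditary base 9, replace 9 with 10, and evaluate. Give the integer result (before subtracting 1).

25 —HB5→ 5^2 —bump→ 6^2 = 36 —(−1)→ 35
35 —HB6→ 5·6 + 5 —bump→ 5·7 + 5 = 40 —(−1)→ 39
39 —HB7→ 5·7 + 4 —bump→ 5·8 + 4 = 44 —(−1)→ 43
43 —HB8→ 5·8 + 3 —bump→ 5·9 + 3 = 48 —(−1)→ 47
47 —HB9→ 5·9 + 2 —bump→ 5·10 + 2 = 52 —(−1)→ 51

52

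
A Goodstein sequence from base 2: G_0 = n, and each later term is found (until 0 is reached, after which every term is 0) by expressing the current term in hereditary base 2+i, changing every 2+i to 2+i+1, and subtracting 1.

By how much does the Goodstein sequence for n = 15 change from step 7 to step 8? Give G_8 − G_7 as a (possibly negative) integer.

96553327495

G_0=15  [base 2] 2^(2 + 1) + 2^2 + 2 + 1  →[2↦3]→  3^(3 + 1) + 3^3 + 3 + 1 = 112  −1 ⇒ G_1=111
G_1=111  [base 3] 3^(3 + 1) + 3^3 + 3  →[3↦4]→  4^(4 + 1) + 4^4 + 4 = 1284  −1 ⇒ G_2=1283
G_2=1283  [base 4] 4^(4 + 1) + 4^4 + 3  →[4↦5]→  5^(5 + 1) + 5^5 + 3 = 18753  −1 ⇒ G_3=18752
G_3=18752  [base 5] 5^(5 + 1) + 5^5 + 2  →[5↦6]→  6^(6 + 1) + 6^6 + 2 = 326594  −1 ⇒ G_4=326593
G_4=326593  [base 6] 6^(6 + 1) + 6^6 + 1  →[6↦7]→  7^(7 + 1) + 7^7 + 1 = 6588345  −1 ⇒ G_5=6588344
G_5=6588344  [base 7] 7^(7 + 1) + 7^7  →[7↦8]→  8^(8 + 1) + 8^8 = 150994944  −1 ⇒ G_6=150994943
G_6=150994943  [base 8] 8^(8 + 1) + 7·8^7 + 7·8^6 + 7·8^5 + 7·8^4 + 7·8^3 + 7·8^2 + 7·8 + 7  →[8↦9]→  9^(9 + 1) + 7·9^7 + 7·9^6 + 7·9^5 + 7·9^4 + 7·9^3 + 7·9^2 + 7·9 + 7 = 3524450281  −1 ⇒ G_7=3524450280
G_7=3524450280  [base 9] 9^(9 + 1) + 7·9^7 + 7·9^6 + 7·9^5 + 7·9^4 + 7·9^3 + 7·9^2 + 7·9 + 6  →[9↦10]→  10^(10 + 1) + 7·10^7 + 7·10^6 + 7·10^5 + 7·10^4 + 7·10^3 + 7·10^2 + 7·10 + 6 = 100077777776  −1 ⇒ G_8=100077777775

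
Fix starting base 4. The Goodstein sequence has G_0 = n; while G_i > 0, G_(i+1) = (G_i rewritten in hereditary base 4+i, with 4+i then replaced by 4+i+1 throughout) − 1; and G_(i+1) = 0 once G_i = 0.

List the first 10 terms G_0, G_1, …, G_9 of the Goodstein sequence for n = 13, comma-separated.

13 —HB4→ 3·4 + 1 —bump→ 3·5 + 1 = 16 —(−1)→ 15
15 —HB5→ 3·5 —bump→ 3·6 = 18 —(−1)→ 17
17 —HB6→ 2·6 + 5 —bump→ 2·7 + 5 = 19 —(−1)→ 18
18 —HB7→ 2·7 + 4 —bump→ 2·8 + 4 = 20 —(−1)→ 19
19 —HB8→ 2·8 + 3 —bump→ 2·9 + 3 = 21 —(−1)→ 20
20 —HB9→ 2·9 + 2 —bump→ 2·10 + 2 = 22 —(−1)→ 21
21 —HB10→ 2·10 + 1 —bump→ 2·11 + 1 = 23 —(−1)→ 22
22 —HB11→ 2·11 —bump→ 2·12 = 24 —(−1)→ 23
23 —HB12→ 12 + 11 —bump→ 13 + 11 = 24 —(−1)→ 23

13, 15, 17, 18, 19, 20, 21, 22, 23, 23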